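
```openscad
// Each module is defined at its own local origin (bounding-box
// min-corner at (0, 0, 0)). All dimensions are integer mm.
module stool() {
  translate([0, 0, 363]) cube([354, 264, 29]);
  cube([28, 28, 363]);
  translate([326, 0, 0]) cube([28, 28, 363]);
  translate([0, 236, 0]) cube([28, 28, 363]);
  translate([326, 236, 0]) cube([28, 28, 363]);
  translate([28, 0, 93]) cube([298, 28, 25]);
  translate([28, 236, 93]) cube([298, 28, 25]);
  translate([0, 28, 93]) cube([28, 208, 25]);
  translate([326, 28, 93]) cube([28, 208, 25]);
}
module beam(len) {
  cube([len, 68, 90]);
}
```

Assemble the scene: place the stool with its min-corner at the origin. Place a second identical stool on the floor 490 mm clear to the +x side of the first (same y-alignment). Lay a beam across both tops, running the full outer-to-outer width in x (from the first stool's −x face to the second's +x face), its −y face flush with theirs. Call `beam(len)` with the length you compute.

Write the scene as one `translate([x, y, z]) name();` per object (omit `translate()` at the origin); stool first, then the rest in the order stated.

stool();
translate([844, 0, 0]) stool();
translate([0, 0, 392]) beam(1198);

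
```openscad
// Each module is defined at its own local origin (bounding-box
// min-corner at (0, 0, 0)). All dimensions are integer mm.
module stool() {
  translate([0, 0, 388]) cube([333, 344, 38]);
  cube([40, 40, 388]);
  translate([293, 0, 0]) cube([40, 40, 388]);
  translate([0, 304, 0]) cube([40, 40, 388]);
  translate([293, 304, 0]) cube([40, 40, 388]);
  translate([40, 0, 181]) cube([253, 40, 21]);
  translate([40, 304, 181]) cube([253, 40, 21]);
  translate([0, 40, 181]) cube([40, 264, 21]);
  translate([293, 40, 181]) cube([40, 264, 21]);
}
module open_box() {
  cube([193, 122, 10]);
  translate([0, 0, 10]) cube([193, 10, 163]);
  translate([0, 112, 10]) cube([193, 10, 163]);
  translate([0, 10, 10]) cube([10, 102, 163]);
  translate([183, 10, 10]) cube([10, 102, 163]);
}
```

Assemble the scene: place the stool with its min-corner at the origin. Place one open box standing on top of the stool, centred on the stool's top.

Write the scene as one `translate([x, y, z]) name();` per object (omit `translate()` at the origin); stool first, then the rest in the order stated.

stool();
translate([70, 111, 426]) open_box();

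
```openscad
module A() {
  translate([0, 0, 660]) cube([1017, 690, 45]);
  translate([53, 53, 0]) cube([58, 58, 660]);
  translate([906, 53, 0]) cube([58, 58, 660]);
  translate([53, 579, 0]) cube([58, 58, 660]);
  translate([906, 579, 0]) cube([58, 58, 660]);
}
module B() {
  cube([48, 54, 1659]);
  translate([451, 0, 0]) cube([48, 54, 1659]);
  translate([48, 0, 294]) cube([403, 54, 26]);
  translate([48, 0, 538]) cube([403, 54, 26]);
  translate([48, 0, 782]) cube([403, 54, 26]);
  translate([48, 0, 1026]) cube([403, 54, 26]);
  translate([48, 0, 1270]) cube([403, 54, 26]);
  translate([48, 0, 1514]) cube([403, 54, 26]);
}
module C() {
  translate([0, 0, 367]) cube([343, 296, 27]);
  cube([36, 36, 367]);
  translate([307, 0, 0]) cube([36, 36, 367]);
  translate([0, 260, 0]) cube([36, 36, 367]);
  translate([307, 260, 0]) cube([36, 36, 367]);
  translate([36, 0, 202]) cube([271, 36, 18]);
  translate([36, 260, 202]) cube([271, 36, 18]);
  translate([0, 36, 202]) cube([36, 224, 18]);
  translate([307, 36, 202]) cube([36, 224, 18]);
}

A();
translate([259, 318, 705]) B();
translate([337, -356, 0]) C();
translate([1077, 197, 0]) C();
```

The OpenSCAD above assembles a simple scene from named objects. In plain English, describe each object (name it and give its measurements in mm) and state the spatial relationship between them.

A is a table with a 1017×690 mm rectangular top, 45 mm thick, top surface at z = 705 mm, supported by four 58×58 mm square legs, each inset 53 mm from the nearest pair of top edges, running from the floor.

B is a wooden ladder with two side rails of 48×54 mm section and 1659 mm height, set 499 mm apart overall. Between them run 6 rectangular rungs (54 mm deep, 26 mm thick), front faces flush with the rails' −y face. The bottom of the first rung is 294 mm above the floor and each subsequent rung is 244 mm higher than the one below.

C is a four-legged stool. The seat is a 343×296×27 mm slab whose top surface is at z = 394 mm; four square legs, each 36×36 mm in cross-section, run from the floor (z = 0) to the underside of the seat, each flush with a corner of the seat. Four stretchers, 36 mm wide and 18 mm tall, connect adjacent legs with their undersides at z = 202 mm, each running between the inner faces of the legs it joins and aligned with the legs' outer faces on the other axis.

The ladder is on top of the table, centred. Two stools sit around the table at the −y, +x sides.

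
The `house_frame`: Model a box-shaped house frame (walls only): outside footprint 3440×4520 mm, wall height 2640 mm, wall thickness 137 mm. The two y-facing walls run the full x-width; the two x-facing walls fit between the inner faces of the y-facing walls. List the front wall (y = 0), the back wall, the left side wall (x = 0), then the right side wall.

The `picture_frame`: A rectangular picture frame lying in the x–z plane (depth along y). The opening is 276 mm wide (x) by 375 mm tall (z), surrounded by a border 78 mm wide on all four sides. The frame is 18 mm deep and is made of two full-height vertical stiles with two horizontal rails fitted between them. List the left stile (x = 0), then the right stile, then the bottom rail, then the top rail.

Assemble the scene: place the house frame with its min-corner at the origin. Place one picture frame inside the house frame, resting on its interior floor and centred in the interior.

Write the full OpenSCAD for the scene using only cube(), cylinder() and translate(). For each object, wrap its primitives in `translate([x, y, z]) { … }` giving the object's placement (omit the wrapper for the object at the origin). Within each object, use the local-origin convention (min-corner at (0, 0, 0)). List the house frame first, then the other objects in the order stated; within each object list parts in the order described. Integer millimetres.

cube([3440, 137, 2640]);
translate([0, 4383, 0]) cube([3440, 137, 2640]);
translate([0, 137, 0]) cube([137, 4246, 2640]);
translate([3303, 137, 0]) cube([137, 4246, 2640]);
translate([1504, 2251, 0]) {
  cube([78, 18, 531]);
  translate([354, 0, 0]) cube([78, 18, 531]);
  translate([78, 0, 0]) cube([276, 18, 78]);
  translate([78, 0, 453]) cube([276, 18, 78]);
}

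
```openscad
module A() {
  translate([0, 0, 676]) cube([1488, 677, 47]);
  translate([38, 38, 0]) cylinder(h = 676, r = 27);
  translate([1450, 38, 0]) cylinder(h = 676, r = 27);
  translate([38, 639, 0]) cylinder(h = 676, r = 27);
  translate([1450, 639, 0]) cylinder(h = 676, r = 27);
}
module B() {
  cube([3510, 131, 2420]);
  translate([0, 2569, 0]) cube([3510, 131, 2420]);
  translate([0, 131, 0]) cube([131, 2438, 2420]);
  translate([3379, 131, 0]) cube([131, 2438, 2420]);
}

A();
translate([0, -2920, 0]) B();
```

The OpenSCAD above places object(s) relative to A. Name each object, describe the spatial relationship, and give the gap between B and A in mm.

The house frame's nearest face is 220 mm from the table's −y face.

A is a table. B is a house frame. The house frame is on the floor beside the table on its −y side. The gap between the house frame and the table is 220 mm.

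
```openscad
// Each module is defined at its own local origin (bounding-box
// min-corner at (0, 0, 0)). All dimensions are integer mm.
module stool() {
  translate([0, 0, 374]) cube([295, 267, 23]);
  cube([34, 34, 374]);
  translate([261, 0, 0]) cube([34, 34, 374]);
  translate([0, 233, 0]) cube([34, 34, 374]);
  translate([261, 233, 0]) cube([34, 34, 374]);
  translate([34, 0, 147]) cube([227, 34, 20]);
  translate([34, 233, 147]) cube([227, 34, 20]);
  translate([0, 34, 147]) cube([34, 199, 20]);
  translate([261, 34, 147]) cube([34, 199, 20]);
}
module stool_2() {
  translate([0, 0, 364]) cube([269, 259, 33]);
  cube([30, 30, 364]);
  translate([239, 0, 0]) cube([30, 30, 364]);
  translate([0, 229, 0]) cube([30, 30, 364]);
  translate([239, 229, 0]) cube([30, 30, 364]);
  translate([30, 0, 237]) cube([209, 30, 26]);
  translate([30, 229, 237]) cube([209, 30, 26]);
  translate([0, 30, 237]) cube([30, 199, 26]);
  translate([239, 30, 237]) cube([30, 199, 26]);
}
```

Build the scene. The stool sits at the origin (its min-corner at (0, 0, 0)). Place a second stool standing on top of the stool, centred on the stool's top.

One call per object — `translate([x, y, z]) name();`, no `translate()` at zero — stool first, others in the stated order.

stool();
translate([13, 4, 397]) stool_2();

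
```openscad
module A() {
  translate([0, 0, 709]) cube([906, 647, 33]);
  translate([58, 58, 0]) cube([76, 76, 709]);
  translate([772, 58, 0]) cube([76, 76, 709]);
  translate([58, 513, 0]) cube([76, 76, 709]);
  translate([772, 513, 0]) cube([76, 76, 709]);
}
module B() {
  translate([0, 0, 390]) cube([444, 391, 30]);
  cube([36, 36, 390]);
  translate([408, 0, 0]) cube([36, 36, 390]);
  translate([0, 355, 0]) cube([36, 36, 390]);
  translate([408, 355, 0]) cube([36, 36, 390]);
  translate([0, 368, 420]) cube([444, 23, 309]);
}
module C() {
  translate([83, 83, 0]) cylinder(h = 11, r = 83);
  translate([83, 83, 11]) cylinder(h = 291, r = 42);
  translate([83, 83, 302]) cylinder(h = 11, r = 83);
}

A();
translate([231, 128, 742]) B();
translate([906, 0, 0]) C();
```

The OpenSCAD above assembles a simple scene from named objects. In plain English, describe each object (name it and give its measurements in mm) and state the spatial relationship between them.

A is a table: top 906 mm (x) × 647 mm (y), 33 mm thick, upper face at z = 742 mm, on four 76×76 mm square legs, each inset 58 mm from the nearest pair of top edges, running from z = 0 to the bottom of the top.

B is a chair. The seat is a 444×391×30 mm slab with its top at z = 420 mm, on four 36×36 mm corner legs (flush with the seat edges, standing on z = 0). A flat backrest 23 mm thick, 309 mm tall, spans the full seat width and rises from the seat top along its +y edge, rear face flush with the rear of the seat.

C is a spool: two coaxial disc flanges of radius 83 mm and thickness 11 mm, joined by a core cylinder of radius 42 mm and height 291 mm. The lower flange rests on z = 0 and the three cylinders share a vertical axis.

The chair is on top of the table, centred. The spool is against the table's +x side, with their −y faces flush.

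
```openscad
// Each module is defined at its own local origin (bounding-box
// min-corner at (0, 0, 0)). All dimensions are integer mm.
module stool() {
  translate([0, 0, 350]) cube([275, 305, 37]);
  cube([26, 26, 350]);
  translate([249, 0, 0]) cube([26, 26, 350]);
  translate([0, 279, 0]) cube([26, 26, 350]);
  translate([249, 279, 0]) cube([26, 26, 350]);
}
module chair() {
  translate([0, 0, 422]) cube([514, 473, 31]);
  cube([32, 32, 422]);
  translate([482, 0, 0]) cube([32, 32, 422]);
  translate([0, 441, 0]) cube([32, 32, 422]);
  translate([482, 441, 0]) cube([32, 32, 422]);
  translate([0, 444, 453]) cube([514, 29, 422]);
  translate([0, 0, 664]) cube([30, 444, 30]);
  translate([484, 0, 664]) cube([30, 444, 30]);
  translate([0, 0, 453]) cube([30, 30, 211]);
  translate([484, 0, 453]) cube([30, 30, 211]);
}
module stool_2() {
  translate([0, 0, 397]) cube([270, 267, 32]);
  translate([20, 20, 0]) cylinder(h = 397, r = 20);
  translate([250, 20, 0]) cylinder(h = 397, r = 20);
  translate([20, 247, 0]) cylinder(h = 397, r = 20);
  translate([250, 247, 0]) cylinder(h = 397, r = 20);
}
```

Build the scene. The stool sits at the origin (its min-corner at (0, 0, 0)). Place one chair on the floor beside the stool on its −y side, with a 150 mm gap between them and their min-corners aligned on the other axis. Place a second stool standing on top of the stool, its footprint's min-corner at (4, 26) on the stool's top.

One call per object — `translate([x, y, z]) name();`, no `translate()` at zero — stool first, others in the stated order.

stool();
translate([0, -623, 0]) chair();
translate([4, 26, 387]) stool_2();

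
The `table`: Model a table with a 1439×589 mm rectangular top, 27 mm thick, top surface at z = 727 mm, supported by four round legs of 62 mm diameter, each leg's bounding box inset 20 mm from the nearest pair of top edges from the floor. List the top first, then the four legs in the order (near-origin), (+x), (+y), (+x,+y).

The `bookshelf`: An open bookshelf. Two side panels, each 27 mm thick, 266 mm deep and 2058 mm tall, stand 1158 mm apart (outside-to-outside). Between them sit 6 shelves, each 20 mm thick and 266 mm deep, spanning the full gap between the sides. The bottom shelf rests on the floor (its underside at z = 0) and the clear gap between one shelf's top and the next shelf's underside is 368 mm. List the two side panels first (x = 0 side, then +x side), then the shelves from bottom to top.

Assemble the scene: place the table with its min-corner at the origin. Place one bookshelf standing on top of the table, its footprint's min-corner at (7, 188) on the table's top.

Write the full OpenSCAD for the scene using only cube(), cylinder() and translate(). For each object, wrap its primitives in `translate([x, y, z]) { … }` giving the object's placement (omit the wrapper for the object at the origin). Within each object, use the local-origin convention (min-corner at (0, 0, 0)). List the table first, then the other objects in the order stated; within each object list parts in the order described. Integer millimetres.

translate([0, 0, 700]) cube([1439, 589, 27]);
translate([51, 51, 0]) cylinder(h = 700, r = 31);
translate([1388, 51, 0]) cylinder(h = 700, r = 31);
translate([51, 538, 0]) cylinder(h = 700, r = 31);
translate([1388, 538, 0]) cylinder(h = 700, r = 31);
translate([7, 188, 727]) {
  cube([27, 266, 2058]);
  translate([1131, 0, 0]) cube([27, 266, 2058]);
  translate([27, 0, 0]) cube([1104, 266, 20]);
  translate([27, 0, 388]) cube([1104, 266, 20]);
  translate([27, 0, 776]) cube([1104, 266, 20]);
  translate([27, 0, 1164]) cube([1104, 266, 20]);
  translate([27, 0, 1552]) cube([1104, 266, 20]);
  translate([27, 0, 1940]) cube([1104, 266, 20]);
}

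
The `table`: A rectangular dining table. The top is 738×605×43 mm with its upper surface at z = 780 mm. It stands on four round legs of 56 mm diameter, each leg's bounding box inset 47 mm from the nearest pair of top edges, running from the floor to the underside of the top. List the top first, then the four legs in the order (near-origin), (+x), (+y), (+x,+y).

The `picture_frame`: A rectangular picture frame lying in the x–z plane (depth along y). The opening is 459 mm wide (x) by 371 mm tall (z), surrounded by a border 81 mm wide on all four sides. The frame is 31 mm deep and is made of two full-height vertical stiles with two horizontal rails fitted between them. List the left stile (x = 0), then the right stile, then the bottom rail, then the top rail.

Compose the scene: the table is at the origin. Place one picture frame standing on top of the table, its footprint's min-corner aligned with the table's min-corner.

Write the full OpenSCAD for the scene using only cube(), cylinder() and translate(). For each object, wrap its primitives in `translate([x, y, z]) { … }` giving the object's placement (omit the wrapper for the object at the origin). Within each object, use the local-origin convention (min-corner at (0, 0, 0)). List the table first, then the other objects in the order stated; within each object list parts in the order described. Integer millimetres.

translate([0, 0, 737]) cube([738, 605, 43]);
translate([75, 75, 0]) cylinder(h = 737, r = 28);
translate([663, 75, 0]) cylinder(h = 737, r = 28);
translate([75, 530, 0]) cylinder(h = 737, r = 28);
translate([663, 530, 0]) cylinder(h = 737, r = 28);
translate([0, 0, 780]) {
  cube([81, 31, 533]);
  translate([540, 0, 0]) cube([81, 31, 533]);
  translate([81, 0, 0]) cube([459, 31, 81]);
  translate([81, 0, 452]) cube([459, 31, 81]);
}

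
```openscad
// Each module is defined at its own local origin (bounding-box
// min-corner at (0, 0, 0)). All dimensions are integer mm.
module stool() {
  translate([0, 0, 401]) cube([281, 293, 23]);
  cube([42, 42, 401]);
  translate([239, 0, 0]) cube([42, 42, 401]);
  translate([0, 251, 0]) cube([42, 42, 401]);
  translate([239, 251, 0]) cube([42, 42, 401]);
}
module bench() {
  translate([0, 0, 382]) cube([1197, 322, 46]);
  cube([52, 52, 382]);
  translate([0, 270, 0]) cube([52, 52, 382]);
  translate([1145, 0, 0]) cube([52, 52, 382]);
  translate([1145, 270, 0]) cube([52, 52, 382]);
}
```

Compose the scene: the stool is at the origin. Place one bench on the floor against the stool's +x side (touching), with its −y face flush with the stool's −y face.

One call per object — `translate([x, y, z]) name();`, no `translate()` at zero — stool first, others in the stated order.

stool();
translate([281, 0, 0]) bench();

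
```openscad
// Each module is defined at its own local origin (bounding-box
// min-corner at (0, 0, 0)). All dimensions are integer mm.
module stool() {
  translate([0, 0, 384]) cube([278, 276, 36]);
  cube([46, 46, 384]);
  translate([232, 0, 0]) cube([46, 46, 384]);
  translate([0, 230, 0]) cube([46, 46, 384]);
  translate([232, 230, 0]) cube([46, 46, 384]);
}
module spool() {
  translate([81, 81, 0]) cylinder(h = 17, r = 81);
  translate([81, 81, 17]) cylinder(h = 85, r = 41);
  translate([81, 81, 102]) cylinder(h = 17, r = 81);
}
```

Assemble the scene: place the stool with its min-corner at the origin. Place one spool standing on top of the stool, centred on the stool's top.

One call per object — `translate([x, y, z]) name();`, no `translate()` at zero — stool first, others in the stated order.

stool();
translate([58, 57, 420]) spool();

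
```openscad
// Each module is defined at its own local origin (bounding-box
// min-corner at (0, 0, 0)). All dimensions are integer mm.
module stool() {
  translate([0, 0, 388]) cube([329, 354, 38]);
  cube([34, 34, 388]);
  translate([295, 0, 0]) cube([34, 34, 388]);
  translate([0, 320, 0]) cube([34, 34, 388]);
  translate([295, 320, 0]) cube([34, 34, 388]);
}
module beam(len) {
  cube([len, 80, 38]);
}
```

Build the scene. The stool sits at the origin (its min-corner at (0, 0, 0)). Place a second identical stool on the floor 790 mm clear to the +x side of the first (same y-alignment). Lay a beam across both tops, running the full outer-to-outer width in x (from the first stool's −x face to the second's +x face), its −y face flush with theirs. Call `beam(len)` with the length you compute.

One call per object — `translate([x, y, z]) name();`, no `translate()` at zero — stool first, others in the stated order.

stool();
translate([1119, 0, 0]) stool();
translate([0, 0, 426]) beam(1448);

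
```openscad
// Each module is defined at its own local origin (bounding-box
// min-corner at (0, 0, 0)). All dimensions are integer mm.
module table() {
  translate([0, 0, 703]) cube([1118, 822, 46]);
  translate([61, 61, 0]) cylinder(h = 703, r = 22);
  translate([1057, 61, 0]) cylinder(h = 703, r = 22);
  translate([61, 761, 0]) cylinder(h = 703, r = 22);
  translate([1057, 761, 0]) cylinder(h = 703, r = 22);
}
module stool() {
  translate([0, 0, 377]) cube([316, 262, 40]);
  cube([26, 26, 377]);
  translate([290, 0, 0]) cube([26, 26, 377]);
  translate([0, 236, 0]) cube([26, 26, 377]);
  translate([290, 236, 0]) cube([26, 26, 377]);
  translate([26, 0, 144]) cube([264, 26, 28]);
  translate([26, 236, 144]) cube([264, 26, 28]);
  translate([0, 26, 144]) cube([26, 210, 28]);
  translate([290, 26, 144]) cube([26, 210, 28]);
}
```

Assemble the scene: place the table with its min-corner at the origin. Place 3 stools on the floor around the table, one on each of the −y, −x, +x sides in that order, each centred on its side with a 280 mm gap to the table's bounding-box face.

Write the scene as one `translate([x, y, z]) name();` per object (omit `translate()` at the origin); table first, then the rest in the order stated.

table();
translate([401, -542, 0]) stool();
translate([-596, 280, 0]) stool();
translate([1398, 280, 0]) stool();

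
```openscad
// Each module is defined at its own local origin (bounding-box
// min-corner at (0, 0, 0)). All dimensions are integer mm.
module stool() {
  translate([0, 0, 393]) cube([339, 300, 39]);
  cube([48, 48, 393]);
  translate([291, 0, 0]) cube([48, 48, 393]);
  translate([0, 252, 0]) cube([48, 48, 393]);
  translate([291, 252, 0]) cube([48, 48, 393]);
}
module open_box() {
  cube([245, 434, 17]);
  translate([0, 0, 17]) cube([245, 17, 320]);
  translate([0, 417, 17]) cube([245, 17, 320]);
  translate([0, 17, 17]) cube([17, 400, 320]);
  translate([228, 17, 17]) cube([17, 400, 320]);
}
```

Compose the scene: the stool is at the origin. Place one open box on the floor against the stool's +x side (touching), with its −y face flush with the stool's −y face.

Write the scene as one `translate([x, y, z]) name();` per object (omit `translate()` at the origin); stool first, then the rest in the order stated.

stool();
translate([339, 0, 0]) open_box();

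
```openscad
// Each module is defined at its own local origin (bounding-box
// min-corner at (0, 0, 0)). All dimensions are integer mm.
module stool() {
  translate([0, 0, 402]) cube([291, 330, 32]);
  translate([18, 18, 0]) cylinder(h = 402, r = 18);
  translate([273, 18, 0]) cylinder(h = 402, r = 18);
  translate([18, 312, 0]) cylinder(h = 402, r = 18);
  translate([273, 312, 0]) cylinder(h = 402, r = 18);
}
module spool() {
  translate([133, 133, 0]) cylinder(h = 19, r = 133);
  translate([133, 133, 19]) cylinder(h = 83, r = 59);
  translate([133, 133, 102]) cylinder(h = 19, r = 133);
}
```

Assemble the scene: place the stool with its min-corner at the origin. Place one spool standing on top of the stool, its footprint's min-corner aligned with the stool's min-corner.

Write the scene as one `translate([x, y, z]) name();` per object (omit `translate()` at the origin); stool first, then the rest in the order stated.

stool();
translate([0, 0, 434]) spool();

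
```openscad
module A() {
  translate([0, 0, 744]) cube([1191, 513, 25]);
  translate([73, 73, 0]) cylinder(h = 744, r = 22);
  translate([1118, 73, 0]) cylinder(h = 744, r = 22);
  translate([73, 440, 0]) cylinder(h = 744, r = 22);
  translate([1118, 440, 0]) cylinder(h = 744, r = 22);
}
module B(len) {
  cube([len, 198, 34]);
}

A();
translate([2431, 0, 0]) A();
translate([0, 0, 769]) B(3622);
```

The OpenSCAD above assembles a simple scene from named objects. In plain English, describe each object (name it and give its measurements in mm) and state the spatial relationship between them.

A is a rectangular dining table. The top is 1191×513×25 mm with its upper surface at z = 769 mm. It stands on four round legs of 44 mm diameter, each leg's bounding box inset 51 mm from the nearest pair of top edges, running from the floor to the underside of the top.

B is a rectangular beam 3622 mm long (x), 198 mm deep (y), 34 mm thick (z).

The beam spans the tops of two tables placed 1240 mm apart, resting at z = 769 mm.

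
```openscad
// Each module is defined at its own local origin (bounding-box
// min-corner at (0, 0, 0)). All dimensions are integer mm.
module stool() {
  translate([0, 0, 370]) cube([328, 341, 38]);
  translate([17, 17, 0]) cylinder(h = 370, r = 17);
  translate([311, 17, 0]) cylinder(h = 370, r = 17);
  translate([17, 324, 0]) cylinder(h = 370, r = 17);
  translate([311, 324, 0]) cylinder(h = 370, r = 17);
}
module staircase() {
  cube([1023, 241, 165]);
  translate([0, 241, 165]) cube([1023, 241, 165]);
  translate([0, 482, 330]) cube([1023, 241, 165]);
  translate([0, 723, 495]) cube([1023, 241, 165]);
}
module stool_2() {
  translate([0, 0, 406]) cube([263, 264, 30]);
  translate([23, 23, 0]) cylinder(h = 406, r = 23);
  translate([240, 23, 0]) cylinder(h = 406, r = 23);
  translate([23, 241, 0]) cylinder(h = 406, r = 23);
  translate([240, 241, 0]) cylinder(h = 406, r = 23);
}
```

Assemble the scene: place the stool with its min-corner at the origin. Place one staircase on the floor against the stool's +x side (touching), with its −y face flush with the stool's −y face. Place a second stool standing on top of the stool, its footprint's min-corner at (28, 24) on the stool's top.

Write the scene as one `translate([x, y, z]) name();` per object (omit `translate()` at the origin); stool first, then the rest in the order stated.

stool();
translate([328, 0, 0]) staircase();
translate([28, 24, 408]) stool_2();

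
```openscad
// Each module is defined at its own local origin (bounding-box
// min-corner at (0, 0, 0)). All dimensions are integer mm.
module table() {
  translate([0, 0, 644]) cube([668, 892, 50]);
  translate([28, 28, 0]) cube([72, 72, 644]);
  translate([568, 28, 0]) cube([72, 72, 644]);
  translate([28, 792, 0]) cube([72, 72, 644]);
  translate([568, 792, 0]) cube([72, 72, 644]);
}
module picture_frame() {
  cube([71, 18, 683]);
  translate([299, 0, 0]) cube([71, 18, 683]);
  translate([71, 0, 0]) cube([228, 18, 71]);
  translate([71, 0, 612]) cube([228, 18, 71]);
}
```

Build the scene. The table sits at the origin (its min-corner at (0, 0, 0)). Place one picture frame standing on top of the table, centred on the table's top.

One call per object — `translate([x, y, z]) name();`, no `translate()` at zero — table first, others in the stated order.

table();
translate([149, 437, 694]) picture_frame();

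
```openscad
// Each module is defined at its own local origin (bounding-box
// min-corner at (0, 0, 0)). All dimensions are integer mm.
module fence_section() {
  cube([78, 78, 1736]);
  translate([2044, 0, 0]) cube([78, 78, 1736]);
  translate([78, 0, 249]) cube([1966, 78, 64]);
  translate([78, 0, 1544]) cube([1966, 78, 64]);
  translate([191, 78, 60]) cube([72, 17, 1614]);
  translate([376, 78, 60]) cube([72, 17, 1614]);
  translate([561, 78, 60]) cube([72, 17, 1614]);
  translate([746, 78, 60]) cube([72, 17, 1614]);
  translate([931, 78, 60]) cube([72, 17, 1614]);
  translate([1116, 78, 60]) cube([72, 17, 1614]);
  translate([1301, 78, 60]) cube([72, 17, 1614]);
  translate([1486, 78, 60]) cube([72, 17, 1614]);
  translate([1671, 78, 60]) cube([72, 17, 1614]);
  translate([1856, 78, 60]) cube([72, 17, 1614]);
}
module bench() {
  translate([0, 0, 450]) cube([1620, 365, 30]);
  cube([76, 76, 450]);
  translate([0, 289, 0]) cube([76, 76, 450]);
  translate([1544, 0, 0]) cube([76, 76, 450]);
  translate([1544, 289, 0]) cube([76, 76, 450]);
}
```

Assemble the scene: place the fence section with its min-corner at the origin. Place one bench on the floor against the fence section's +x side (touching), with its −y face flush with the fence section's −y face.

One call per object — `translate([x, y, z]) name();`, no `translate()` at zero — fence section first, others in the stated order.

fence_section();
translate([2122, 0, 0]) bench();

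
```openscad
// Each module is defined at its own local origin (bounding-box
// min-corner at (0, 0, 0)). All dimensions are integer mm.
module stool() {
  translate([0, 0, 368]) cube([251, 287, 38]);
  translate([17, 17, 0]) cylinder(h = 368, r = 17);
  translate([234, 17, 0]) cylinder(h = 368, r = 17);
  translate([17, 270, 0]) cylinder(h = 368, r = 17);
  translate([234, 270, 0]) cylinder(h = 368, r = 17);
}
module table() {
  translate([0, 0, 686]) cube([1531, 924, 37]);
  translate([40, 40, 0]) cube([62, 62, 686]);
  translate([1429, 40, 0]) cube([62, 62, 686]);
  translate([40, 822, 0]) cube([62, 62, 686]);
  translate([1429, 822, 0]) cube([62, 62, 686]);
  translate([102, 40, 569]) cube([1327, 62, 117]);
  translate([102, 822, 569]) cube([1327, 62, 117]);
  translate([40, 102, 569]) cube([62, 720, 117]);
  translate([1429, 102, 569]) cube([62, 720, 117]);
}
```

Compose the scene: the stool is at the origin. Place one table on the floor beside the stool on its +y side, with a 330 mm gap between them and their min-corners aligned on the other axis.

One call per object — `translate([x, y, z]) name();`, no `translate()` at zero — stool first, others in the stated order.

stool();
translate([0, 617, 0]) table();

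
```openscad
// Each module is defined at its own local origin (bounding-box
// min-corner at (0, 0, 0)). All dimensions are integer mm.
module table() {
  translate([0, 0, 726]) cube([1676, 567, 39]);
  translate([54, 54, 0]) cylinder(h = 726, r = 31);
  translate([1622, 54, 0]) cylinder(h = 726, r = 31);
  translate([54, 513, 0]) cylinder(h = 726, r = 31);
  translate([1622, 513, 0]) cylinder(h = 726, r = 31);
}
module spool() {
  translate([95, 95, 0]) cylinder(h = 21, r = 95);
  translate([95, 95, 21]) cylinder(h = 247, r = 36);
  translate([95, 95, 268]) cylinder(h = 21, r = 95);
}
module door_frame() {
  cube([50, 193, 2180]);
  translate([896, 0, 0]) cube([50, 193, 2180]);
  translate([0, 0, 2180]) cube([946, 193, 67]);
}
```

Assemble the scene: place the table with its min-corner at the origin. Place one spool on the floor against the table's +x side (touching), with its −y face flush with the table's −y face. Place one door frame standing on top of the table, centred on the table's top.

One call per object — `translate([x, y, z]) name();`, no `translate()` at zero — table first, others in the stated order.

table();
translate([1676, 0, 0]) spool();
translate([365, 187, 765]) door_frame();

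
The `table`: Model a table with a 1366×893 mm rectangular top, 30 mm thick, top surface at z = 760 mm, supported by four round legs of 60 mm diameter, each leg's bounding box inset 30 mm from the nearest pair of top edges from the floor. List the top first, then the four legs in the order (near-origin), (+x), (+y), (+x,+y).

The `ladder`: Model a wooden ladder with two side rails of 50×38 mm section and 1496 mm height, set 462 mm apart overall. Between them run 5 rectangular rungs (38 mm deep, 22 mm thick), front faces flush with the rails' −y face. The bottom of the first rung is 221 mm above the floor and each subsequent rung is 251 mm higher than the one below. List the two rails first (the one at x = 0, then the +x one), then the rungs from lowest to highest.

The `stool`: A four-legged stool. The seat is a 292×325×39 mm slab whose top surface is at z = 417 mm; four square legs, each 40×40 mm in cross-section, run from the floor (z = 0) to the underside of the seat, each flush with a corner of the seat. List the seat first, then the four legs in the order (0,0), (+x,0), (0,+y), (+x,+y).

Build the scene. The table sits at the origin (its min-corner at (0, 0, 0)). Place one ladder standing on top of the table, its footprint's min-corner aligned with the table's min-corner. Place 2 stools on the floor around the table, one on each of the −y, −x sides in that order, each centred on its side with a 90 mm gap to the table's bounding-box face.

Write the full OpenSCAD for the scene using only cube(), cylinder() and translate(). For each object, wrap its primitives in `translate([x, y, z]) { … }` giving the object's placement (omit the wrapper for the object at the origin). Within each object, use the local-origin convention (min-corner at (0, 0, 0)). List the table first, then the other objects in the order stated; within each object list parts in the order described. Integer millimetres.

translate([0, 0, 730]) cube([1366, 893, 30]);
translate([60, 60, 0]) cylinder(h = 730, r = 30);
translate([1306, 60, 0]) cylinder(h = 730, r = 30);
translate([60, 833, 0]) cylinder(h = 730, r = 30);
translate([1306, 833, 0]) cylinder(h = 730, r = 30);
translate([0, 0, 760]) {
  cube([50, 38, 1496]);
  translate([412, 0, 0]) cube([50, 38, 1496]);
  translate([50, 0, 221]) cube([362, 38, 22]);
  translate([50, 0, 472]) cube([362, 38, 22]);
  translate([50, 0, 723]) cube([362, 38, 22]);
  translate([50, 0, 974]) cube([362, 38, 22]);
  translate([50, 0, 1225]) cube([362, 38, 22]);
}
translate([537, -415, 0]) {
  translate([0, 0, 378]) cube([292, 325, 39]);
  cube([40, 40, 378]);
  translate([252, 0, 0]) cube([40, 40, 378]);
  translate([0, 285, 0]) cube([40, 40, 378]);
  translate([252, 285, 0]) cube([40, 40, 378]);
}
translate([-382, 284, 0]) {
  translate([0, 0, 378]) cube([292, 325, 39]);
  cube([40, 40, 378]);
  translate([252, 0, 0]) cube([40, 40, 378]);
  translate([0, 285, 0]) cube([40, 40, 378]);
  translate([252, 285, 0]) cube([40, 40, 378]);
}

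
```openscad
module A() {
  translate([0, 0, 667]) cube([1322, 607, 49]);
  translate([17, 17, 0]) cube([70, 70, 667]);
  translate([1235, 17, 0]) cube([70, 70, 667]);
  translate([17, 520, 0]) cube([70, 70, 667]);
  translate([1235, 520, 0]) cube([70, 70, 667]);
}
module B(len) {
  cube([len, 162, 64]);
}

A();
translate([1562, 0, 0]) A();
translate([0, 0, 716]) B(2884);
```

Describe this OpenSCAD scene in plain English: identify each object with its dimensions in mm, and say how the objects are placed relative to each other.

A is a table: top 1322 mm (x) × 607 mm (y), 49 mm thick, upper face at z = 716 mm, on four 70×70 mm square legs, each inset 17 mm from the nearest pair of top edges, running from z = 0 to the bottom of the top.

B is a rectangular beam 2884 mm long (x), 162 mm deep (y), 64 mm thick (z).

The beam spans the tops of two tables placed 240 mm apart, resting at z = 716 mm.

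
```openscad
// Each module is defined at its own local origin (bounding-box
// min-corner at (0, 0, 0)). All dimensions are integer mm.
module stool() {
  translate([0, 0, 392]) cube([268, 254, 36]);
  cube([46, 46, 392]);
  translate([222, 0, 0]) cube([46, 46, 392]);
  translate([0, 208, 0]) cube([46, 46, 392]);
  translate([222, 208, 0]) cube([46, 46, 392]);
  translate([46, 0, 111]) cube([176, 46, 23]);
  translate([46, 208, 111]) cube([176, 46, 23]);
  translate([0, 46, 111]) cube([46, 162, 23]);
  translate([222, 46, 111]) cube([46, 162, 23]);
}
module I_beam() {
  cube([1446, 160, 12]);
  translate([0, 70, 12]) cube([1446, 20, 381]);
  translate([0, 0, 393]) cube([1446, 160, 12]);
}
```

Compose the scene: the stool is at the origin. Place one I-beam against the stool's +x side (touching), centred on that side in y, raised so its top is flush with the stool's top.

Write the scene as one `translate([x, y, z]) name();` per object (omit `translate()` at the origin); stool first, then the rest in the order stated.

stool();
translate([268, 47, 23]) I_beam();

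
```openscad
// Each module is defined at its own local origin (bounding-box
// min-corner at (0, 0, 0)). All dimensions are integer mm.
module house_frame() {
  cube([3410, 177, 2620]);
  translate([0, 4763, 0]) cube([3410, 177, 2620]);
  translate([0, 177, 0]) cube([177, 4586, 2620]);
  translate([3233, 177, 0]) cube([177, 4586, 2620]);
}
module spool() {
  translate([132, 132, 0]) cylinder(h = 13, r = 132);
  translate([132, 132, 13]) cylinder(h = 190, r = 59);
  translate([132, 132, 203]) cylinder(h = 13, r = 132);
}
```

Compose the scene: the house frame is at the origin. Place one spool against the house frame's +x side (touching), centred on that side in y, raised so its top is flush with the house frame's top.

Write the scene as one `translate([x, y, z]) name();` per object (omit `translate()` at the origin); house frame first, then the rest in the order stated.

house_frame();
translate([3410, 2338, 2404]) spool();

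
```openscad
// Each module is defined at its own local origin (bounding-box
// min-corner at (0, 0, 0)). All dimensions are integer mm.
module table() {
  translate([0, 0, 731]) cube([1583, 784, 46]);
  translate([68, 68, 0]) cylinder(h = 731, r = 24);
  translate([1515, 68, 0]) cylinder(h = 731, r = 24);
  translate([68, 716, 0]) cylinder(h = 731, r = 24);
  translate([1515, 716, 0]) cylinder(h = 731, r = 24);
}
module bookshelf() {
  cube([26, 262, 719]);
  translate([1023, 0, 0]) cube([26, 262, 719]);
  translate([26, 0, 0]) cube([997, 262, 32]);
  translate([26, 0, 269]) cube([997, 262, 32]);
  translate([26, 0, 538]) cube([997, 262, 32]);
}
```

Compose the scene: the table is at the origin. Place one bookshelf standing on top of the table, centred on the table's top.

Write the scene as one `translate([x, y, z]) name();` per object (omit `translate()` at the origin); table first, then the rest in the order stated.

table();
translate([267, 261, 777]) bookshelf();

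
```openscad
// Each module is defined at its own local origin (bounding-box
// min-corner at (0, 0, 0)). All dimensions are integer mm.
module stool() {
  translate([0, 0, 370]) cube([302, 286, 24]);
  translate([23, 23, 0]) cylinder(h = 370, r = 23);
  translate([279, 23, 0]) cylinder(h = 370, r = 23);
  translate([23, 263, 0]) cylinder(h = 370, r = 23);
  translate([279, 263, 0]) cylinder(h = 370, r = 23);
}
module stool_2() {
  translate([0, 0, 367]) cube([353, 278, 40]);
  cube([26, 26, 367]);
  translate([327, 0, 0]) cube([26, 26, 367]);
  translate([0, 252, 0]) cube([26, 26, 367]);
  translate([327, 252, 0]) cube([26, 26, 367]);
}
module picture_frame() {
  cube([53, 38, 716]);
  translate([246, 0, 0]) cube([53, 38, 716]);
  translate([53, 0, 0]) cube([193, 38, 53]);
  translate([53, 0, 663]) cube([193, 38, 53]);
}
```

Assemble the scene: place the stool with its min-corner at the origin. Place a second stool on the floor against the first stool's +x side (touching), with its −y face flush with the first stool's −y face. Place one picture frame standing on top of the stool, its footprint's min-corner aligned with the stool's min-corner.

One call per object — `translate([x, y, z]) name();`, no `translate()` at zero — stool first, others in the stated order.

stool();
translate([302, 0, 0]) stool_2();
translate([0, 0, 394]) picture_frame();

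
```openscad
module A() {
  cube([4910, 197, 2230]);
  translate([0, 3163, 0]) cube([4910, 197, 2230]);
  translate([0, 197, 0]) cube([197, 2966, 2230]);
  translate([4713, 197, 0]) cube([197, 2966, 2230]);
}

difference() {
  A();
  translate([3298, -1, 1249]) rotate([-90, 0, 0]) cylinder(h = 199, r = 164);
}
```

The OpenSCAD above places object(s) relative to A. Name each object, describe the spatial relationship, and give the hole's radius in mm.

A is a house frame. The house frame has a circular hole through its front wall. The hole's radius is 164 mm.

The subtracted cylinder has r = 164 mm.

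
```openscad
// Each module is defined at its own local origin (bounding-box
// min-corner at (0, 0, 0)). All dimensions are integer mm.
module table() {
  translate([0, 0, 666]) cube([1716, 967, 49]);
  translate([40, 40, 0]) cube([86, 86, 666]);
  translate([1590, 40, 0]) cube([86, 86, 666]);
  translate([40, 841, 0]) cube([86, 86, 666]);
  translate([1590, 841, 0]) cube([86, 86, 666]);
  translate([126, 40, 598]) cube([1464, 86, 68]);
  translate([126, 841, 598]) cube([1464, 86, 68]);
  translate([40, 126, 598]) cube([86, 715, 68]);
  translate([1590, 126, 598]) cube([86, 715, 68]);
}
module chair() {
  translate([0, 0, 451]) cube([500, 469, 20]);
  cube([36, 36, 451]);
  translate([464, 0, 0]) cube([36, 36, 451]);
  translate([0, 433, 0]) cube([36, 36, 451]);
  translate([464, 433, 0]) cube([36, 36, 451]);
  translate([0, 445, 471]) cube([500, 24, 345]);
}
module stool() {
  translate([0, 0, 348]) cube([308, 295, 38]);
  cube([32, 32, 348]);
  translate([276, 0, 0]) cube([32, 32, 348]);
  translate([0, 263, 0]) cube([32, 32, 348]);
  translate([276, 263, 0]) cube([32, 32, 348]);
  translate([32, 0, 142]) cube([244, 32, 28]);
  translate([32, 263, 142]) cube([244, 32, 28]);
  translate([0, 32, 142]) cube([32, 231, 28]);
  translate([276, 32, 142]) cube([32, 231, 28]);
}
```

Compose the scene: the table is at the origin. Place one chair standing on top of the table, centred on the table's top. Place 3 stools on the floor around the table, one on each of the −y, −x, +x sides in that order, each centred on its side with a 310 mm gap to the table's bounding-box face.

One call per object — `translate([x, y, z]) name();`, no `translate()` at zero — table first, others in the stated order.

table();
translate([608, 249, 715]) chair();
translate([704, -605, 0]) stool();
translate([-618, 336, 0]) stool();
translate([2026, 336, 0]) stool();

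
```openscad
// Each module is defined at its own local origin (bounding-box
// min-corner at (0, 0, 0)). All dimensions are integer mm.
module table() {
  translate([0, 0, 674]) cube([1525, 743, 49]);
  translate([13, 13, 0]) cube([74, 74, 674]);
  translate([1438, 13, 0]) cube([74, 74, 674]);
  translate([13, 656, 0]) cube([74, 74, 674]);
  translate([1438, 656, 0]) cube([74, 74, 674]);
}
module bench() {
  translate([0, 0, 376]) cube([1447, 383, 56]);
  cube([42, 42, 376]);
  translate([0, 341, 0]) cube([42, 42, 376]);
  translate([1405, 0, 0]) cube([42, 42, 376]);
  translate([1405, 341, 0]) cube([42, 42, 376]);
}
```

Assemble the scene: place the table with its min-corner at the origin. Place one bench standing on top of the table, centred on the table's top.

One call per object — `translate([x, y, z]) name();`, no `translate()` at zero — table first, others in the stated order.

table();
translate([39, 180, 723]) bench();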